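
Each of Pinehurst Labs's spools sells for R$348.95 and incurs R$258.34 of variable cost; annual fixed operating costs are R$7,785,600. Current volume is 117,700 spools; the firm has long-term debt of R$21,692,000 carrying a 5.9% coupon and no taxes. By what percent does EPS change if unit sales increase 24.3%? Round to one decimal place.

Contribution at this volume is 117,700 × R$90.61 = R$10,664,797.00.
Subtracting fixed costs: EBIT = R$10,664,797.00 − R$7,785,600 = R$2,879,197.00.
Interest = R$1,279,828.00, so EBIT − I = R$1,599,369.00.
DCL = total CM / (EBIT − I) = R$10,664,797.00 / R$1,599,369.00 = 6.6681.
%ΔEPS = DCL × %ΔSales = 6.6681 × +24.3% = +162.0%.

+162.0%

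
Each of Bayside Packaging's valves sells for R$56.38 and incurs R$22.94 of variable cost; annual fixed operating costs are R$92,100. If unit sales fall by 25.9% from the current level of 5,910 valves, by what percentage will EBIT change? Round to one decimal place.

-48.5%

Total contribution margin = 5,910 × R$33.44 = R$197,630.40.
Operating income = contribution − fixed costs = R$197,630.40 − R$92,100 = R$105,530.40.
So DOL = total CM / EBIT = R$197,630.40 / R$105,530.40 = 1.8727.
So EBIT moves 1.8727 × (-25.9%) = -48.5%.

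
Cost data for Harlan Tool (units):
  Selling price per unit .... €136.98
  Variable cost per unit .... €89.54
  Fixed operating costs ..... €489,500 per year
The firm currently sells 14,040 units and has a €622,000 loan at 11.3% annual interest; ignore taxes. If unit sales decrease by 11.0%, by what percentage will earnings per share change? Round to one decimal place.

-68.9%

Contribution at this volume is 14,040 × €47.44 = €666,057.60.
EBIT = €666,057.60 − €489,500 = €176,557.60.
Interest = €70,286.00, so EBIT − I = €106,271.60.
Degree of combined leverage = contribution ÷ (EBIT − I) = €666,057.60 ÷ €106,271.60 = 6.2675.
%ΔEPS = DCL × %ΔSales = 6.2675 × -11.0% = -68.9%.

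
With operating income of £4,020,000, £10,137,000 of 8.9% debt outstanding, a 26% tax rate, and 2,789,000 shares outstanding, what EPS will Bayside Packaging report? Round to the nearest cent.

Interest = £902,193.00, so EBT = £4,020,000 − £902,193.00 = £3,117,807.00.
After tax at 26%: net income = £3,117,807.00 × 0.74 = £2,307,177.18.
EPS = £2,307,177.18 ÷ 2,789,000 = £0.83.

£0.83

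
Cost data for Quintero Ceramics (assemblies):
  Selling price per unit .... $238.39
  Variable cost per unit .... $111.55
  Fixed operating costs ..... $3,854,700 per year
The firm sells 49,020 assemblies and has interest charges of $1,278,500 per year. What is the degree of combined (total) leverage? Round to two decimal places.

5.73

At 49,020 units, contribution = 49,020 × $126.84 = $6,217,696.80.
Operating income = contribution − fixed costs = $6,217,696.80 − $3,854,700 = $2,362,996.80. Interest = $1,278,500.00.
DOL = $6,217,696.80 ÷ $2,362,996.80 = 2.6313; DFL = $2,362,996.80 ÷ $1,084,496.80 = 2.1789.
Combined leverage = 2.6313 × 2.1789 = 5.7333.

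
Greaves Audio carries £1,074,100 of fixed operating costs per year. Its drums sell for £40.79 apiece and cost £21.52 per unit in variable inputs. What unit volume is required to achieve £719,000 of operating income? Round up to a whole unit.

93,052 drums

Contribution margin per unit = £40.79 − £21.52 = £19.27.
Required volume = (fixed costs + target profit) ÷ CM = (£1,074,100 + £719,000) ÷ £19.27 = 93,051.38, so 93,052 drums.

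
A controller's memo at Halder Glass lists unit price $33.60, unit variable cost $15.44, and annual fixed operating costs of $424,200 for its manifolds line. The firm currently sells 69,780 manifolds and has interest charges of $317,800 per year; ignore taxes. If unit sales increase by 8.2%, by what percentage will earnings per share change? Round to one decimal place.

+19.8%

Total contribution margin = 69,780 × $18.16 = $1,267,204.80.
Subtracting fixed costs: EBIT = $1,267,204.80 − $424,200 = $843,004.80.
After interest of $317,800.00, pre-tax earnings = $525,204.80.
DCL = total CM / (EBIT − I) = $1,267,204.80 / $525,204.80 = 2.4128.
EPS therefore changes by 2.4128 × (+8.2%) = +19.8%.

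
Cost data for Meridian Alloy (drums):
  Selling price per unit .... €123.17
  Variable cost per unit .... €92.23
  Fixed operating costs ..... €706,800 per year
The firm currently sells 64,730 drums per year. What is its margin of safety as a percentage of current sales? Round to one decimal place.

64.7%

Contribution margin per unit = €123.17 − €92.23 = €30.94. Break-even units = €706,800 ÷ €30.94 = 22,844.21; break-even revenue = 22,844.21 × €123.17 = €2,813,721.91.
Current sales = 64,730 × €123.17 = €7,972,794.10.
Margin of safety = (€7,972,794.10 − €2,813,721.91) ÷ €7,972,794.10 = 64.7%.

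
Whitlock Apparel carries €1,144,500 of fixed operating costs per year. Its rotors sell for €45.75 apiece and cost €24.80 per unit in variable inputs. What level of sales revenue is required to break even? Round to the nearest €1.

€2,499,326

CM per unit = €45.75 − €24.80 = €20.95; CM ratio = €20.95 / €45.75 = 0.4579.
Break-even sales = FC ÷ CM ratio = €1,144,500 × €45.75 / €20.95 = €2,499,326.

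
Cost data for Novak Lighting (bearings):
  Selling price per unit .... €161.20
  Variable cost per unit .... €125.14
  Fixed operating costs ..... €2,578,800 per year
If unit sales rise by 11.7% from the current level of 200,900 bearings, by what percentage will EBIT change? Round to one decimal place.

+18.2%

At 200,900 units, contribution = 200,900 × €36.06 = €7,244,454.00.
EBIT = €7,244,454.00 − €2,578,800 = €4,665,654.00.
So DOL = total CM / EBIT = €7,244,454.00 / €4,665,654.00 = 1.5527.
Operating income changes by 1.5527 × +11.7% = +18.2%.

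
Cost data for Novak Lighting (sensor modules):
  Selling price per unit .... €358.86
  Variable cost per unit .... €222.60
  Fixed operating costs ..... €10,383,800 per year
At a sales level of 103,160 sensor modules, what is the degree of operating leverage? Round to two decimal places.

3.83

At 103,160 units, contribution = 103,160 × €136.26 = €14,056,581.60.
Subtracting fixed costs: EBIT = €14,056,581.60 − €10,383,800 = €3,672,781.60.
Degree of operating leverage = €14,056,581.60 / €3,672,781.60 = 3.8272.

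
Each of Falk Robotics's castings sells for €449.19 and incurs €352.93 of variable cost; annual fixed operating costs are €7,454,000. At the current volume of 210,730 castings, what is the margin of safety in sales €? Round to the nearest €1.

Each unit contributes €449.19 − €352.93 = €96.26. Break-even units = €7,454,000 ÷ €96.26 = 77,436.11; break-even revenue = 77,436.11 × €449.19 = €34,783,526.49.
Actual sales revenue = 210,730 × €449.19 = €94,657,808.70.
Margin of safety = €94,657,808.70 − €34,783,526.49 = €59,874,282.

€59,874,282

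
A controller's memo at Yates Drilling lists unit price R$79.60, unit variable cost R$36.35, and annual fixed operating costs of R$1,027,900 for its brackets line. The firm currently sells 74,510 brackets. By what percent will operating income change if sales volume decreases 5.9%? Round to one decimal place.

-8.7%

Total contribution margin = 74,510 × R$43.25 = R$3,222,557.50.
EBIT = R$3,222,557.50 − R$1,027,900 = R$2,194,657.50.
DOL = contribution ÷ EBIT = R$3,222,557.50 ÷ R$2,194,657.50 = 1.4684.
Operating income changes by 1.4684 × -5.9% = -8.7%.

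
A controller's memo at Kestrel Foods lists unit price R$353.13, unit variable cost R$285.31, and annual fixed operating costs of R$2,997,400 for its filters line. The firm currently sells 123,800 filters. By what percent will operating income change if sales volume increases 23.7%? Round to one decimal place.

Contribution at this volume is 123,800 × R$67.82 = R$8,396,116.00.
EBIT = R$8,396,116.00 − R$2,997,400 = R$5,398,716.00.
So DOL = total CM / EBIT = R$8,396,116.00 / R$5,398,716.00 = 1.5552.
Operating income changes by 1.5552 × +23.7% = +36.9%.

+36.9%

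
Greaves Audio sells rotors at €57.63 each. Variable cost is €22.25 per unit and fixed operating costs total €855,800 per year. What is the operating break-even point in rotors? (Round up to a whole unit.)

Unit CM = price − variable cost = €57.63 − €22.25 = €35.38.
Break-even Q = €855,800 / €35.38 = 24,188.81 → 24,189 rotors.

24,189 rotors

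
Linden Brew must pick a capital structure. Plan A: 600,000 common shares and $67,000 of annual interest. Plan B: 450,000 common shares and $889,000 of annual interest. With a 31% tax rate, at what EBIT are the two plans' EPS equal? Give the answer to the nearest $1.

At indifference, (EBIT − 67,000)(1 − t)/600,000 = (EBIT − 889,000)(1 − t)/450,000.
Cancelling (1 − t) and cross-multiplying: 450,000·(EBIT − 67,000) = 600,000·(EBIT − 889,000).
EBIT × (600,000 − 450,000) = 889,000 × 600,000 − 67,000 × 450,000 = 503,250,000,000, so EBIT = 503,250,000,000 ÷ 150,000 = 3,355,000.00.

$3,355,000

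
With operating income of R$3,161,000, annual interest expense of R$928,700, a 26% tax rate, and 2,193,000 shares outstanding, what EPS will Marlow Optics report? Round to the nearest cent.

Interest = R$928,700.00, so EBT = R$3,161,000 − R$928,700.00 = R$2,232,300.00.
After tax at 26%: net income = R$2,232,300.00 × 0.74 = R$1,651,902.00.
Per share: R$1,651,902.00 / 2,193,000 shares = R$0.75.

R$0.75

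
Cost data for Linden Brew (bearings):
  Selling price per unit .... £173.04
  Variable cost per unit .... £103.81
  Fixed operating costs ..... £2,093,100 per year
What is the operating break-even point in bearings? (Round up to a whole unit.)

30,235 bearings

Unit CM = price − variable cost = £173.04 − £103.81 = £69.23.
Break-even volume = fixed costs ÷ CM per unit = £2,093,100 ÷ £69.23 = 30,234.00, so 30,235 bearings.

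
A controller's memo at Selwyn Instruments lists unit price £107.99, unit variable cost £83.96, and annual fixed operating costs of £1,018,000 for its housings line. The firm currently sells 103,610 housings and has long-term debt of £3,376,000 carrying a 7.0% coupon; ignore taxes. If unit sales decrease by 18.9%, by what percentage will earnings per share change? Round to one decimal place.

-38.1%

Contribution at this volume is 103,610 × £24.03 = £2,489,748.30.
EBIT = £2,489,748.30 − £1,018,000 = £1,471,748.30.
After interest of £236,320.00, pre-tax earnings = £1,235,428.30.
Degree of combined leverage = contribution ÷ (EBIT − I) = £2,489,748.30 ÷ £1,235,428.30 = 2.0153.
%ΔEPS = DCL × %ΔSales = 2.0153 × -18.9% = -38.1%.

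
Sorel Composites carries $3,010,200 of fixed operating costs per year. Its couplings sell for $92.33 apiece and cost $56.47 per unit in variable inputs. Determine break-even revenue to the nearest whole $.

Contribution margin per unit = $92.33 − $56.47 = $35.86, a CM ratio of $35.86 ÷ $92.33 = 0.3884.
Break-even revenue = fixed costs × price ÷ CM = $3,010,200 × $92.33 ÷ $35.86 = $7,750,468.

$7,750,468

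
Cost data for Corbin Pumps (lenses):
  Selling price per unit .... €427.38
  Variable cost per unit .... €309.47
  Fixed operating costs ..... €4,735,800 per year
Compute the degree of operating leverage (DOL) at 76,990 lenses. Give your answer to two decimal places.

2.09

Contribution at this volume is 76,990 × €117.91 = €9,077,890.90.
Operating income = contribution − fixed costs = €9,077,890.90 − €4,735,800 = €4,342,090.90.
So DOL = total CM / EBIT = €9,077,890.90 / €4,342,090.90 = 2.0907.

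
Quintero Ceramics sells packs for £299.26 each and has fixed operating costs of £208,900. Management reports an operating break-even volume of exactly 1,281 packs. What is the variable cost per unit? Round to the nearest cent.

At break-even, FC = Q × (P − VC), so P − VC = £208,900 ÷ 1,281 = £163.0757.
Hence VC = price − CM = £299.26 − £163.0757 = £136.18.

£136.18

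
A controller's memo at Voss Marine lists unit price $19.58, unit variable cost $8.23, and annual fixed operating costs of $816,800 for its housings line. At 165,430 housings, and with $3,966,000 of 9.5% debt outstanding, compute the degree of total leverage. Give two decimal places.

Total contribution margin = 165,430 × $11.35 = $1,877,630.50.
Subtracting fixed costs: EBIT = $1,877,630.50 − $816,800 = $1,060,830.50. Interest = $376,770.00, so EBIT − I = $684,060.50.
DCL = contribution ÷ (EBIT − I) = $1,877,630.50 ÷ $684,060.50 = 2.7448.

2.74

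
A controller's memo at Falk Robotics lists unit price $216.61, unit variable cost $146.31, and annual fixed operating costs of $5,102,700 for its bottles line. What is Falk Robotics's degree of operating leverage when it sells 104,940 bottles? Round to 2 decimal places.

Contribution at this volume is 104,940 × $70.30 = $7,377,282.00.
Subtracting fixed costs: EBIT = $7,377,282.00 − $5,102,700 = $2,274,582.00.
Degree of operating leverage = $7,377,282.00 / $2,274,582.00 = 3.2434.

3.24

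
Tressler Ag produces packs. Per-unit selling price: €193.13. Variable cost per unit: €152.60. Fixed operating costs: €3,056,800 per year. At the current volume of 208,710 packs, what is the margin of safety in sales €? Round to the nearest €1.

Each unit contributes €193.13 − €152.60 = €40.53. Break-even units = €3,056,800 ÷ €40.53 = 75,420.68; break-even revenue = 75,420.68 × €193.13 = €14,565,995.16.
Current sales = 208,710 × €193.13 = €40,308,162.30.
Margin of safety = €40,308,162.30 − €14,565,995.16 = €25,742,167.

€25,742,167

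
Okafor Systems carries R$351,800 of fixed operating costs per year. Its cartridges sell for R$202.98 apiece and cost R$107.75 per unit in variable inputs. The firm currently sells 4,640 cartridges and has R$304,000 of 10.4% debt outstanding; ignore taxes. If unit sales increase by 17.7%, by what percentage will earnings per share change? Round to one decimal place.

At 4,640 units, contribution = 4,640 × R$95.23 = R$441,867.20.
Operating income = contribution − fixed costs = R$441,867.20 − R$351,800 = R$90,067.20.
Interest = R$31,616.00, so EBIT − I = R$58,451.20.
DCL = total CM / (EBIT − I) = R$441,867.20 / R$58,451.20 = 7.5596.
EPS therefore changes by 7.5596 × (+17.7%) = +133.8%.

+133.8%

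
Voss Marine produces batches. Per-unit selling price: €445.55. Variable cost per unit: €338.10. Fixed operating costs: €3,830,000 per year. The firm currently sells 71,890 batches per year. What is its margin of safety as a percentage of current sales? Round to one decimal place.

Unit CM = price − variable cost = €445.55 − €338.10 = €107.45. Break-even units = €3,830,000 ÷ €107.45 = 35,644.49; break-even revenue = 35,644.49 × €445.55 = €15,881,400.65.
Current sales = 71,890 × €445.55 = €32,030,589.50.
Margin of safety = (€32,030,589.50 − €15,881,400.65) ÷ €32,030,589.50 = 50.4%.

50.4%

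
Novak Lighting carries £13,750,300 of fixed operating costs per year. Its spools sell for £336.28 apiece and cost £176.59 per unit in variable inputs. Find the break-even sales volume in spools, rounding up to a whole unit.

86,107 spools

Contribution margin per unit = £336.28 − £176.59 = £159.69.
Units to break even: £13,750,300 ÷ £159.69 = 86,106.21, rounded up to 86,107.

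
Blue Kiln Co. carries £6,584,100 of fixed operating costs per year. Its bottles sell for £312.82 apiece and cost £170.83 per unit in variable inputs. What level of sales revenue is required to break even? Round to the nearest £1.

Contribution margin per unit = £312.82 − £170.83 = £141.99, a CM ratio of £141.99 ÷ £312.82 = 0.4539.
Break-even revenue = fixed costs × price ÷ CM = £6,584,100 × £312.82 ÷ £141.99 = £14,505,516.

£14,505,516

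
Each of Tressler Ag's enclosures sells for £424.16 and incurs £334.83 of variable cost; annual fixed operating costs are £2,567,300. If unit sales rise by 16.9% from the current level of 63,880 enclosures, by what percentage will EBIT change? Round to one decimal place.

+30.7%

Contribution at this volume is 63,880 × £89.33 = £5,706,400.40.
Subtracting fixed costs: EBIT = £5,706,400.40 − £2,567,300 = £3,139,100.40.
Degree of operating leverage = £5,706,400.40 / £3,139,100.40 = 1.8178.
So EBIT moves 1.8178 × (+16.9%) = +30.7%.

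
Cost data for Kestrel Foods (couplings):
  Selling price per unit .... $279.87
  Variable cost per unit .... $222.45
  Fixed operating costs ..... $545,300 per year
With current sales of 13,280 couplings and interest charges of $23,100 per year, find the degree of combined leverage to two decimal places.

Contribution at this volume is 13,280 × $57.42 = $762,537.60.
EBIT = $762,537.60 − $545,300 = $217,237.60. Interest = $23,100.00.
DOL = $762,537.60 ÷ $217,237.60 = 3.5102; DFL = $217,237.60 ÷ $194,137.60 = 1.1190.
Combined leverage = 3.5102 × 1.1190 = 3.9279.

3.93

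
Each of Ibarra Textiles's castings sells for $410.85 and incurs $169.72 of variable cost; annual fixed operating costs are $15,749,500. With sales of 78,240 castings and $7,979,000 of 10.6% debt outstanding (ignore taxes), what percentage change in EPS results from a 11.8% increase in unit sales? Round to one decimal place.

+98.0%

Contribution at this volume is 78,240 × $241.13 = $18,866,011.20.
Subtracting fixed costs: EBIT = $18,866,011.20 − $15,749,500 = $3,116,511.20.
After interest of $845,774.00, pre-tax earnings = $2,270,737.20.
Degree of combined leverage = contribution ÷ (EBIT − I) = $18,866,011.20 ÷ $2,270,737.20 = 8.3083.
EPS therefore changes by 8.3083 × (+11.8%) = +98.0%.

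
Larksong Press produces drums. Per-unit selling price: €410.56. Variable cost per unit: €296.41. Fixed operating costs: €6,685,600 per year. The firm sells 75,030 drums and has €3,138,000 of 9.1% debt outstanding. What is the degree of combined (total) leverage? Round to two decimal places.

5.37

Contribution at this volume is 75,030 × €114.15 = €8,564,674.50.
Operating income = contribution − fixed costs = €8,564,674.50 − €6,685,600 = €1,879,074.50. Interest = €285,558.00, so EBIT − I = €1,593,516.50.
DCL = contribution ÷ (EBIT − I) = €8,564,674.50 ÷ €1,593,516.50 = 5.3747.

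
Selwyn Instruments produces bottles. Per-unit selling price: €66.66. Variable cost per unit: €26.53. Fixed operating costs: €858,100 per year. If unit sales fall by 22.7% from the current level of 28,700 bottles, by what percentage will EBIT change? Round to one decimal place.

-89.0%

Total contribution margin = 28,700 × €40.13 = €1,151,731.00.
EBIT = €1,151,731.00 − €858,100 = €293,631.00.
Degree of operating leverage = €1,151,731.00 / €293,631.00 = 3.9224.
Operating income changes by 3.9224 × -22.7% = -89.0%.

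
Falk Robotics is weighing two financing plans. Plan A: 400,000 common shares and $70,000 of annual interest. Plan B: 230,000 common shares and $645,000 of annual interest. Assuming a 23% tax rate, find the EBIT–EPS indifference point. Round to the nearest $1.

$1,422,941

At indifference, (EBIT − 70,000)(1 − t)/400,000 = (EBIT − 645,000)(1 − t)/230,000.
The (1 − t) factor cancels: (EBIT − 70,000) × 230,000 = (EBIT − 645,000) × 400,000.
Solving, EBIT = (645,000·400,000 − 70,000·230,000) / (400,000 − 230,000) = 241,900,000,000 / 170,000 = 1,422,941.18.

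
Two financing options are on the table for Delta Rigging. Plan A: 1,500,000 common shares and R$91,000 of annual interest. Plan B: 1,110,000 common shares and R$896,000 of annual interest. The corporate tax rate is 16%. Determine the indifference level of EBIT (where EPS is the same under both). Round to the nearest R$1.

Set EPS_A = EPS_B: (EBIT − R$91,000)(1 − 0.16) ÷ 1,500,000 = (EBIT − R$896,000)(1 − 0.16) ÷ 1,110,000.
The (1 − t) factor cancels: (EBIT − 91,000) × 1,110,000 = (EBIT − 896,000) × 1,500,000.
EBIT × (1,500,000 − 1,110,000) = 896,000 × 1,500,000 − 91,000 × 1,110,000 = 1,242,990,000,000, so EBIT = 1,242,990,000,000 ÷ 390,000 = 3,187,153.85.

R$3,187,154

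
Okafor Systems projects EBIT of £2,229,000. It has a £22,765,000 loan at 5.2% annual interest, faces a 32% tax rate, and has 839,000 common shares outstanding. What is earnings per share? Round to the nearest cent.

£0.85

Pre-tax income = £2,229,000 − £1,183,780.00 = £1,045,220.00.
Net income = £1,045,220.00 × (1 − 0.32) = £710,749.60.
Per share: £710,749.60 / 839,000 shares = £0.85.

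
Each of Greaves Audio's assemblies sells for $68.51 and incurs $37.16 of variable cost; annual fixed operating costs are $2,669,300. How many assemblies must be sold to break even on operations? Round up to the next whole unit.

85,146 assemblies

Each unit contributes $68.51 − $37.16 = $31.35.
Break-even Q = $2,669,300 / $31.35 = 85,145.14 → 85,146 assemblies.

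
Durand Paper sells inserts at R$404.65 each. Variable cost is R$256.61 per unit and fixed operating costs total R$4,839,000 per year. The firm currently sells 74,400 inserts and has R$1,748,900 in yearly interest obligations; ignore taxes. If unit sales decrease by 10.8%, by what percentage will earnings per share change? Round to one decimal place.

-26.9%

At 74,400 units, contribution = 74,400 × R$148.04 = R$11,014,176.00.
Operating income = contribution − fixed costs = R$11,014,176.00 − R$4,839,000 = R$6,175,176.00.
After interest of R$1,748,900.00, pre-tax earnings = R$4,426,276.00.
DCL = total CM / (EBIT − I) = R$11,014,176.00 / R$4,426,276.00 = 2.4884.
%ΔEPS = DCL × %ΔSales = 2.4884 × -10.8% = -26.9%.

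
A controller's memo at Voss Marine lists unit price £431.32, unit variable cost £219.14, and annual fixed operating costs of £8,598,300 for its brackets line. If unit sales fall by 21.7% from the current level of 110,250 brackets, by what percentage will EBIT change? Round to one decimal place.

Contribution at this volume is 110,250 × £212.18 = £23,392,845.00.
Subtracting fixed costs: EBIT = £23,392,845.00 − £8,598,300 = £14,794,545.00.
DOL = contribution ÷ EBIT = £23,392,845.00 ÷ £14,794,545.00 = 1.5812.
So EBIT moves 1.5812 × (-21.7%) = -34.3%.

-34.3%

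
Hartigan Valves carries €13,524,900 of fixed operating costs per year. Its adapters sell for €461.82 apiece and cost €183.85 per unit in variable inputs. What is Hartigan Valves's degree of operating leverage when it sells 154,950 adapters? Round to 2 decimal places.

Contribution at this volume is 154,950 × €277.97 = €43,071,451.50.
EBIT = €43,071,451.50 − €13,524,900 = €29,546,551.50.
DOL = contribution ÷ EBIT = €43,071,451.50 ÷ €29,546,551.50 = 1.4577.

1.46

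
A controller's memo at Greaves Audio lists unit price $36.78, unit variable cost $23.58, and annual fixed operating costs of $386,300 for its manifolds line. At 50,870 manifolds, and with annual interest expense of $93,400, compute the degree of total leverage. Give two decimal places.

Contribution at this volume is 50,870 × $13.20 = $671,484.00.
EBIT = $671,484.00 − $386,300 = $285,184.00. Interest = $93,400.00, so EBIT − I = $191,784.00.
DCL = contribution ÷ (EBIT − I) = $671,484.00 ÷ $191,784.00 = 3.5013.

3.50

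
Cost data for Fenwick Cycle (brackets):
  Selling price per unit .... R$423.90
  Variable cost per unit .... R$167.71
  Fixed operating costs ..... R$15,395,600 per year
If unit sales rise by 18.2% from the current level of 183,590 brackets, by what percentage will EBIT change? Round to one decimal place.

+27.1%

Total contribution margin = 183,590 × R$256.19 = R$47,033,922.10.
Operating income = contribution − fixed costs = R$47,033,922.10 − R$15,395,600 = R$31,638,322.10.
Degree of operating leverage = R$47,033,922.10 / R$31,638,322.10 = 1.4866.
%ΔEBIT = DOL × %ΔSales = 1.4866 × +18.2% = +27.1%.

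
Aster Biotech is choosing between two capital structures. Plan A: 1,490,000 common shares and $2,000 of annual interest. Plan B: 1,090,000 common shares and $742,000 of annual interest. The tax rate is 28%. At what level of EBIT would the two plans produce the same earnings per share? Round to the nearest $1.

At indifference, (EBIT − 2,000)(1 − t)/1,490,000 = (EBIT − 742,000)(1 − t)/1,090,000.
The (1 − t) factor cancels: (EBIT − 2,000) × 1,090,000 = (EBIT − 742,000) × 1,490,000.
Solving, EBIT = (742,000·1,490,000 − 2,000·1,090,000) / (1,490,000 − 1,090,000) = 1,103,400,000,000 / 400,000 = 2,758,500.00.

$2,758,500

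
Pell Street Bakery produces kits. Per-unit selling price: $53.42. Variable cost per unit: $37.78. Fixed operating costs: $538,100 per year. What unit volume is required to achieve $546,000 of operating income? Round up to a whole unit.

69,316 kits

Each unit contributes $53.42 − $37.78 = $15.64.
Required volume = (fixed costs + target profit) ÷ CM = ($538,100 + $546,000) ÷ $15.64 = 69,315.86, so 69,316 kits.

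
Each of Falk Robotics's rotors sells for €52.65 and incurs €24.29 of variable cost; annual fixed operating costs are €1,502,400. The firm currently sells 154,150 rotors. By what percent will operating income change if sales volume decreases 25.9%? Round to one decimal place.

At 154,150 units, contribution = 154,150 × €28.36 = €4,371,694.00.
Subtracting fixed costs: EBIT = €4,371,694.00 − €1,502,400 = €2,869,294.00.
DOL = contribution ÷ EBIT = €4,371,694.00 ÷ €2,869,294.00 = 1.5236.
%ΔEBIT = DOL × %ΔSales = 1.5236 × -25.9% = -39.5%.

-39.5%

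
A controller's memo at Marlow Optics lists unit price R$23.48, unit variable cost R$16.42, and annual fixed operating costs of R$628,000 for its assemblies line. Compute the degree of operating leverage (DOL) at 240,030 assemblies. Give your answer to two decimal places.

Total contribution margin = 240,030 × R$7.06 = R$1,694,611.80.
Operating income = contribution − fixed costs = R$1,694,611.80 − R$628,000 = R$1,066,611.80.
DOL = contribution ÷ EBIT = R$1,694,611.80 ÷ R$1,066,611.80 = 1.5888.

1.59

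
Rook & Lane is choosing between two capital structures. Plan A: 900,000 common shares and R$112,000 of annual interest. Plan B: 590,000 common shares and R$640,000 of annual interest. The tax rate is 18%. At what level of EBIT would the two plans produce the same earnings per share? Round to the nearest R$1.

At indifference, (EBIT − 112,000)(1 − t)/900,000 = (EBIT − 640,000)(1 − t)/590,000.
Cancelling (1 − t) and cross-multiplying: 590,000·(EBIT − 112,000) = 900,000·(EBIT − 640,000).
Solving, EBIT = (640,000·900,000 − 112,000·590,000) / (900,000 − 590,000) = 509,920,000,000 / 310,000 = 1,644,903.23.

R$1,644,903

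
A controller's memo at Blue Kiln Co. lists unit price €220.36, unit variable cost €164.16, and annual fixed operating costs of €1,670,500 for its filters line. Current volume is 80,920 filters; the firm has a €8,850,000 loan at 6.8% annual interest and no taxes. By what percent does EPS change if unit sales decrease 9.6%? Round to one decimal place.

Total contribution margin = 80,920 × €56.20 = €4,547,704.00.
EBIT = €4,547,704.00 − €1,670,500 = €2,877,204.00.
Interest = €601,800.00, so EBIT − I = €2,275,404.00.
DCL = total CM / (EBIT − I) = €4,547,704.00 / €2,275,404.00 = 1.9986.
EPS therefore changes by 1.9986 × (-9.6%) = -19.2%.

-19.2%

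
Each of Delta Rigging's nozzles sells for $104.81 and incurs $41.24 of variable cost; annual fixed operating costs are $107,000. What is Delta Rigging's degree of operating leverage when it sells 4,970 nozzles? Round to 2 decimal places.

1.51

Contribution at this volume is 4,970 × $63.57 = $315,942.90.
Operating income = contribution − fixed costs = $315,942.90 − $107,000 = $208,942.90.
DOL = contribution ÷ EBIT = $315,942.90 ÷ $208,942.90 = 1.5121.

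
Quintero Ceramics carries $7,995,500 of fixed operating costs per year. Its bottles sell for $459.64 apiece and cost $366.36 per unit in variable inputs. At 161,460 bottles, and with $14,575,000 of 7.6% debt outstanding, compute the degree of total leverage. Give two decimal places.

2.53

Contribution at this volume is 161,460 × $93.28 = $15,060,988.80.
EBIT = $15,060,988.80 − $7,995,500 = $7,065,488.80. Interest = $1,107,700.00.
DOL = $15,060,988.80 ÷ $7,065,488.80 = 2.1316; DFL = $7,065,488.80 ÷ $5,957,788.80 = 1.1859.
DCL = DOL × DFL = 2.1316 × 1.1859 = 2.5279.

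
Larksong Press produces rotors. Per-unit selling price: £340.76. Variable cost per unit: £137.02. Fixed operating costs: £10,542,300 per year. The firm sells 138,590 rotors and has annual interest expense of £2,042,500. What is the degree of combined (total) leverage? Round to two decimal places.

1.80

At 138,590 units, contribution = 138,590 × £203.74 = £28,236,326.60.
EBIT = £28,236,326.60 − £10,542,300 = £17,694,026.60. Interest = £2,042,500.00, so EBIT − I = £15,651,526.60.
DCL = contribution ÷ (EBIT − I) = £28,236,326.60 ÷ £15,651,526.60 = 1.8041.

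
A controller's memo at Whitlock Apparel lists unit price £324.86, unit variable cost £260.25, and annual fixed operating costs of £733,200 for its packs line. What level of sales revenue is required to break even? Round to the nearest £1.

Contribution margin per unit = £324.86 − £260.25 = £64.61, a CM ratio of £64.61 ÷ £324.86 = 0.1989.
Break-even sales = FC ÷ CM ratio = £733,200 × £324.86 / £64.61 = £3,686,540.

£3,686,540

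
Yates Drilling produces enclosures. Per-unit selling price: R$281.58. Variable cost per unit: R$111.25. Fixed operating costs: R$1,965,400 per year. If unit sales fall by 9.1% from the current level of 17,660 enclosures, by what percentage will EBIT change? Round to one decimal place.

Total contribution margin = 17,660 × R$170.33 = R$3,008,027.80.
Operating income = contribution − fixed costs = R$3,008,027.80 − R$1,965,400 = R$1,042,627.80.
So DOL = total CM / EBIT = R$3,008,027.80 / R$1,042,627.80 = 2.8850.
Operating income changes by 2.8850 × -9.1% = -26.3%.

-26.3%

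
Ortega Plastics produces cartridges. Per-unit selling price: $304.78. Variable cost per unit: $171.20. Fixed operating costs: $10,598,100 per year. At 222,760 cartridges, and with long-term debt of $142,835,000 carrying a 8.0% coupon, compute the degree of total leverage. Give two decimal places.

Total contribution margin = 222,760 × $133.58 = $29,756,280.80.
EBIT = $29,756,280.80 − $10,598,100 = $19,158,180.80. Interest = $11,426,800.00.
DOL = $29,756,280.80 ÷ $19,158,180.80 = 1.5532; DFL = $19,158,180.80 ÷ $7,731,380.80 = 2.4780.
Combined leverage = 1.5532 × 2.4780 = 3.8488.

3.85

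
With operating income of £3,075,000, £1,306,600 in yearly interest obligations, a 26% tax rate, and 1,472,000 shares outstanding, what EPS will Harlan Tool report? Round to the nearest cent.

£0.89

Pre-tax income = £3,075,000 − £1,306,600.00 = £1,768,400.00.
Net income = £1,768,400.00 × (1 − 0.26) = £1,308,616.00.
EPS = £1,308,616.00 ÷ 1,472,000 = £0.89.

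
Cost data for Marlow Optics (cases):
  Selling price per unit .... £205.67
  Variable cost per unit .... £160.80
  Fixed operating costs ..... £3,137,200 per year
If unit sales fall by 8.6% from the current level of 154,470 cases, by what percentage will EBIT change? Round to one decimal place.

-15.7%

Contribution at this volume is 154,470 × £44.87 = £6,931,068.90.
Operating income = contribution − fixed costs = £6,931,068.90 − £3,137,200 = £3,793,868.90.
Degree of operating leverage = £6,931,068.90 / £3,793,868.90 = 1.8269.
Operating income changes by 1.8269 × -8.6% = -15.7%.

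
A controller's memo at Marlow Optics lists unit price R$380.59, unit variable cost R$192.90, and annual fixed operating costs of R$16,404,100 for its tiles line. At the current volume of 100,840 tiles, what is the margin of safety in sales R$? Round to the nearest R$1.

R$5,115,142

Each unit contributes R$380.59 − R$192.90 = R$187.69. Break-even units = R$16,404,100 ÷ R$187.69 = 87,399.97; break-even revenue = 87,399.97 × R$380.59 = R$33,263,553.83.
Current sales = 100,840 × R$380.59 = R$38,378,695.60.
Margin of safety = R$38,378,695.60 − R$33,263,553.83 = R$5,115,142.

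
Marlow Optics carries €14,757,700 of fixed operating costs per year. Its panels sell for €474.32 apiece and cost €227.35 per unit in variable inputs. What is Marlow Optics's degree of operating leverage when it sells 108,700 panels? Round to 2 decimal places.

2.22

At 108,700 units, contribution = 108,700 × €246.97 = €26,845,639.00.
Operating income = contribution − fixed costs = €26,845,639.00 − €14,757,700 = €12,087,939.00.
DOL = contribution ÷ EBIT = €26,845,639.00 ÷ €12,087,939.00 = 2.2209.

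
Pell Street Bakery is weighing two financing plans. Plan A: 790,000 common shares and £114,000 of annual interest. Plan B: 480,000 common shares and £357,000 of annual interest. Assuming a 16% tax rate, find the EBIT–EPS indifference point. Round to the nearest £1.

£733,258

Set EPS_A = EPS_B: (EBIT − £114,000)(1 − 0.16) ÷ 790,000 = (EBIT − £357,000)(1 − 0.16) ÷ 480,000.
The (1 − t) factor cancels: (EBIT − 114,000) × 480,000 = (EBIT − 357,000) × 790,000.
EBIT × (790,000 − 480,000) = 357,000 × 790,000 − 114,000 × 480,000 = 227,310,000,000, so EBIT = 227,310,000,000 ÷ 310,000 = 733,258.06.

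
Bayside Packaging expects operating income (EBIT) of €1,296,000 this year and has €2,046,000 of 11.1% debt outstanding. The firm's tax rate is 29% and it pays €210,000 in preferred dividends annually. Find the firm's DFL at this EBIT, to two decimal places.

Annual interest charges come to €227,106.00.
Pre-tax preferred-dividend burden = €210,000 ÷ (1 − 0.29) = €295,774.65.
DFL = EBIT ÷ [EBIT − I − D_p/(1−t)] = €1,296,000 ÷ [€1,296,000 − €227,106.00 − €295,774.65] = €1,296,000 ÷ €773,119.35 = 1.6763.

1.68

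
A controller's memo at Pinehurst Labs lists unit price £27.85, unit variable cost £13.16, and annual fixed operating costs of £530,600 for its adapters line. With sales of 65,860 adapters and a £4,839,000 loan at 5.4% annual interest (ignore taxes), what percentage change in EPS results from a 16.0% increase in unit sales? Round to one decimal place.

+88.2%

Total contribution margin = 65,860 × £14.69 = £967,483.40.
Subtracting fixed costs: EBIT = £967,483.40 − £530,600 = £436,883.40.
Interest = £261,306.00, so EBIT − I = £175,577.40.
Degree of combined leverage = contribution ÷ (EBIT − I) = £967,483.40 ÷ £175,577.40 = 5.5103.
%ΔEPS = DCL × %ΔSales = 5.5103 × +16.0% = +88.2%.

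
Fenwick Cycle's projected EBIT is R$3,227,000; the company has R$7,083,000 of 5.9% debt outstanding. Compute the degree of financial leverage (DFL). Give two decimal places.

1.15

Annual interest charges come to R$417,897.00.
Degree of financial leverage = EBIT / (EBIT − interest) = R$3,227,000 / R$2,809,103.00 = 1.1488.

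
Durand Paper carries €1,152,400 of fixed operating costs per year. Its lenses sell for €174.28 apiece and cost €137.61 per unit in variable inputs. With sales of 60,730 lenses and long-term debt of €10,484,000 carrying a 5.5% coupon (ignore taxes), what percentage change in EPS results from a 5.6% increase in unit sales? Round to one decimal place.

+25.0%

At 60,730 units, contribution = 60,730 × €36.67 = €2,226,969.10.
Operating income = contribution − fixed costs = €2,226,969.10 − €1,152,400 = €1,074,569.10.
Interest = €576,620.00, so EBIT − I = €497,949.10.
DCL = total CM / (EBIT − I) = €2,226,969.10 / €497,949.10 = 4.4723.
%ΔEPS = DCL × %ΔSales = 4.4723 × +5.6% = +25.0%.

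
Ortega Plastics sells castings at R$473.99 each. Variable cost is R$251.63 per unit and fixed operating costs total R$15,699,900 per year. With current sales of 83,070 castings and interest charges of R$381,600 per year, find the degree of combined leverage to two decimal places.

7.73

Contribution at this volume is 83,070 × R$222.36 = R$18,471,445.20.
EBIT = R$18,471,445.20 − R$15,699,900 = R$2,771,545.20. Interest = R$381,600.00.
DOL = R$18,471,445.20 ÷ R$2,771,545.20 = 6.6647; DFL = R$2,771,545.20 ÷ R$2,389,945.20 = 1.1597.
Combined leverage = 6.6647 × 1.1597 = 7.7291.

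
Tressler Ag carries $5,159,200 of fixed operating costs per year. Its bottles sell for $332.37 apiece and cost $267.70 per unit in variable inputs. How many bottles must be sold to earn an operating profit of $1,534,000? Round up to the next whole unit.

103,498 bottles

Contribution margin per unit = $332.37 − $267.70 = $64.67.
Units = (FC + target) / CM = ($5,159,200 + $1,534,000) / $64.67 = 103,497.76, so 103,498 bottles.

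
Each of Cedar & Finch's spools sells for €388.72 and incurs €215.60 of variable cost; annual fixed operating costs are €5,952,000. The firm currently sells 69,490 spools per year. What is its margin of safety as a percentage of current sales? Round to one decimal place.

Each unit contributes €388.72 − €215.60 = €173.12. Break-even units = €5,952,000 ÷ €173.12 = 34,380.78; break-even revenue = 34,380.78 × €388.72 = €13,364,495.38.
Current sales = 69,490 × €388.72 = €27,012,152.80.
Margin of safety = (€27,012,152.80 − €13,364,495.38) ÷ €27,012,152.80 = 50.5%.

50.5%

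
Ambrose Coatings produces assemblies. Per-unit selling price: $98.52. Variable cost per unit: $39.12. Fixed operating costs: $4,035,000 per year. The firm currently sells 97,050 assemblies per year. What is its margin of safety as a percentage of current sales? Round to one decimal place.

Contribution margin per unit = $98.52 − $39.12 = $59.40. Break-even units = $4,035,000 ÷ $59.40 = 67,929.29; break-even revenue = 67,929.29 × $98.52 = $6,692,393.94.
Actual sales revenue = 97,050 × $98.52 = $9,561,366.00.
Margin of safety = ($9,561,366.00 − $6,692,393.94) ÷ $9,561,366.00 = 30.0%.

30.0%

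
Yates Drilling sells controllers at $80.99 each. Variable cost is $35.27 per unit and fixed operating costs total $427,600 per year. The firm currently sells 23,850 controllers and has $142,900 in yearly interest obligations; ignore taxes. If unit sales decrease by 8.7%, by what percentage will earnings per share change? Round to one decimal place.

Total contribution margin = 23,850 × $45.72 = $1,090,422.00.
EBIT = $1,090,422.00 − $427,600 = $662,822.00.
After interest of $142,900.00, pre-tax earnings = $519,922.00.
Degree of combined leverage = contribution ÷ (EBIT − I) = $1,090,422.00 ÷ $519,922.00 = 2.0973.
EPS therefore changes by 2.0973 × (-8.7%) = -18.2%.

-18.2%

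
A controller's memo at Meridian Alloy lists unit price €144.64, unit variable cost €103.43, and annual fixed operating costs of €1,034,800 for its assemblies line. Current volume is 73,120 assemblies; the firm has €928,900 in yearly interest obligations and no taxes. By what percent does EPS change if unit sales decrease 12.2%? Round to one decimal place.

At 73,120 units, contribution = 73,120 × €41.21 = €3,013,275.20.
Subtracting fixed costs: EBIT = €3,013,275.20 − €1,034,800 = €1,978,475.20.
Interest = €928,900.00, so EBIT − I = €1,049,575.20.
DCL = total CM / (EBIT − I) = €3,013,275.20 / €1,049,575.20 = 2.8709.
%ΔEPS = DCL × %ΔSales = 2.8709 × -12.2% = -35.0%.

-35.0%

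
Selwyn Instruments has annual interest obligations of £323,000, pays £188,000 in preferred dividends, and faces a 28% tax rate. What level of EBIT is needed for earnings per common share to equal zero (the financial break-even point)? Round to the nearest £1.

£584,111

Preferred dividends are paid after tax, so their pre-tax equivalent is £188,000 ÷ (1 − 0.28) = £261,111.11.
Financial break-even EBIT = interest + D_p ÷ (1 − t) = £323,000 + £261,111.11 = £584,111.11.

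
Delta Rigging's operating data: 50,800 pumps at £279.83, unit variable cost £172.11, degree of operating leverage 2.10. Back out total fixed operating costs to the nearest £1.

Total contribution margin = 50,800 × £107.72 = £5,472,176.00.
Since DOL = CM ÷ EBIT, EBIT = £5,472,176.00 ÷ 2.10 = £2,605,798.10.
Fixed costs = CM − EBIT = £5,472,176.00 − £2,605,798.10 = £2,866,378.

£2,866,378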